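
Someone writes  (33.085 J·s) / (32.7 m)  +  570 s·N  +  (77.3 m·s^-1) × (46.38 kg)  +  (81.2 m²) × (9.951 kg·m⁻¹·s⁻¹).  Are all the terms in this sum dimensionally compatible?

Yes

Dimensions:
  (33.085 J·s) / (32.7 m):  [kg·m²·s⁻¹] / [m] = kg·m·s⁻¹
  570 s·N:  N·s = kg·m·s⁻²·s = kg·m·s⁻¹
  (77.3 m·s^-1) × (46.38 kg):  [m·s⁻¹] · [kg] = kg·m·s⁻¹
  (81.2 m²) × (9.951 kg·m⁻¹·s⁻¹):  [m²] · [kg·m⁻¹·s⁻¹] = kg·m·s⁻¹
Every term reduces to kg·m·s⁻¹.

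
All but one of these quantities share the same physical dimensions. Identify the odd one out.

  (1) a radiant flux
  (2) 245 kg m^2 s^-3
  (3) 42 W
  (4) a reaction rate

(4)

Dimensions:
  (1) [radiant flux] = kg·m²·s⁻³
  (2) kg·m²·s⁻³
  (3) W = J·s⁻¹ = kg·m²·s⁻³
  (4) [reaction rate] = m⁻³·s⁻¹·mol
All reduce to kg·m²·s⁻³ except (4), which is m⁻³·s⁻¹·mol.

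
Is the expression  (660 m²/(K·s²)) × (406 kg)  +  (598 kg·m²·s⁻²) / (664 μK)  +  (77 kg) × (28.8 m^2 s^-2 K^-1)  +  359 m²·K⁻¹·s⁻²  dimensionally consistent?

Dimensions:
  (660 m²/(K·s²)) × (406 kg):  [m²·s⁻²·K⁻¹] · [kg] = kg·m²·s⁻²·K⁻¹
  (598 kg·m²·s⁻²) / (664 μK):  [kg·m²·s⁻²] / [K] = kg·m²·s⁻²·K⁻¹
  (77 kg) × (28.8 m^2 s^-2 K^-1):  [kg] · [m²·s⁻²·K⁻¹] = kg·m²·s⁻²·K⁻¹
  359 m²·K⁻¹·s⁻²:  m²·s⁻²·K⁻¹
The terms do not share a single dimension (kg·m²·s⁻²·K⁻¹ vs m²·s⁻²·K⁻¹).

No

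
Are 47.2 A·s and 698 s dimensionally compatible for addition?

In SI base units:
  47.2 A·s:  A·s = s·A
  698 s:  s
s·A ≠ s, so they cannot be added.

No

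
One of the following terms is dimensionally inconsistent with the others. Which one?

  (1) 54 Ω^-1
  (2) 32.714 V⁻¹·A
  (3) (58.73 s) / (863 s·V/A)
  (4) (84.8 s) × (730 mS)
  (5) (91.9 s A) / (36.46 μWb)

(4)

Reduce each to base SI dimensions:
  (1) Ω⁻¹ = (V·A⁻¹)⁻¹ = kg⁻¹·m⁻²·s³·A²
  (2) A·V⁻¹ = A·(J·C⁻¹)⁻¹ = kg⁻¹·m⁻²·s³·A²
  (3) [s] / [kg·m²·s⁻²·A⁻²] = kg⁻¹·m⁻²·s³·A²
  (4) [s] · [kg⁻¹·m⁻²·s³·A²] = kg⁻¹·m⁻²·s⁴·A²
  (5) [s·A] / [kg·m²·s⁻²·A⁻¹] = kg⁻¹·m⁻²·s³·A²
All reduce to kg⁻¹·m⁻²·s³·A² except (4), which is kg⁻¹·m⁻²·s⁴·A².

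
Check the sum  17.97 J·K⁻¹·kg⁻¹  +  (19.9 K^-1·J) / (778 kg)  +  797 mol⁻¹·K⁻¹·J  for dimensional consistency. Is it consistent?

No

Reduce each to base SI dimensions:
  17.97 J·K⁻¹·kg⁻¹:  J·kg⁻¹·K⁻¹ = N·m·kg⁻¹·K⁻¹ = m²·s⁻²·K⁻¹
  (19.9 K^-1·J) / (778 kg):  [kg·m²·s⁻²·K⁻¹] / [kg] = m²·s⁻²·K⁻¹
  797 mol⁻¹·K⁻¹·J:  J·mol⁻¹·K⁻¹ = N·m·mol⁻¹·K⁻¹ = kg·m²·s⁻²·K⁻¹·mol⁻¹
The terms do not share a single dimension (kg·m²·s⁻²·K⁻¹·mol⁻¹ vs m²·s⁻²·K⁻¹).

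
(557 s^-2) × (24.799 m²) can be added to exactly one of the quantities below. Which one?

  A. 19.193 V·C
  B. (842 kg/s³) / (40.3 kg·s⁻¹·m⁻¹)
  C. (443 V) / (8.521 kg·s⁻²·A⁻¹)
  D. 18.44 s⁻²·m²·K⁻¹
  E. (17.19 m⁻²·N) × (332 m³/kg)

Reference: [s⁻²] · [m²] = m²·s⁻².
Each option:
  A. C·V = s·A·J·C⁻¹ = kg·m²·s⁻²
  B. [kg·s⁻³] / [kg·m⁻¹·s⁻¹] = m·s⁻²
  C. [kg·m²·s⁻³·A⁻¹] / [kg·s⁻²·A⁻¹] = m²·s⁻¹
  D. m²·s⁻²·K⁻¹
  E. [kg·m⁻¹·s⁻²] · [kg⁻¹·m³] = m²·s⁻²  ← same
Only E. matches m²·s⁻².

E.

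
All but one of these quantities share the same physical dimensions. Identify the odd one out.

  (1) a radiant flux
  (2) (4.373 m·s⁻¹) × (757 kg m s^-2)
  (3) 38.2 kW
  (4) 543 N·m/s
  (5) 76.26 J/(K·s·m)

(5)

Expand each in SI base units:
  (1) [radiant flux] = kg·m²·s⁻³
  (2) [m·s⁻¹] · [kg·m·s⁻²] = kg·m²·s⁻³
  (3) W = J·s⁻¹ = kg·m²·s⁻³
  (4) N·m·s⁻¹ = kg·m·s⁻²·m·s⁻¹ = kg·m²·s⁻³
  (5) J·s⁻¹·m⁻¹·K⁻¹ = N·m·s⁻¹·m⁻¹·K⁻¹ = kg·m·s⁻³·K⁻¹
All reduce to kg·m²·s⁻³ except (5), which is kg·m·s⁻³·K⁻¹.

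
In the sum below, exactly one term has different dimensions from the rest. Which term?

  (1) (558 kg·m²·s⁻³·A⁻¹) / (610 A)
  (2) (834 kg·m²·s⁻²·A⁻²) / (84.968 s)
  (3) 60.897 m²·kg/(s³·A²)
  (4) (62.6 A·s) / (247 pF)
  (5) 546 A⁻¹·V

Work out the base dimensions of each:
  (1) [kg·m²·s⁻³·A⁻¹] / [A] = kg·m²·s⁻³·A⁻²
  (2) [kg·m²·s⁻²·A⁻²] / [s] = kg·m²·s⁻³·A⁻²
  (3) kg·m²·s⁻³·A⁻²
  (4) [s·A] / [kg⁻¹·m⁻²·s⁴·A²] = kg·m²·s⁻³·A⁻¹
  (5) V·A⁻¹ = J·C⁻¹·A⁻¹ = kg·m²·s⁻³·A⁻²
All reduce to kg·m²·s⁻³·A⁻² except (4), which is kg·m²·s⁻³·A⁻¹.

(4)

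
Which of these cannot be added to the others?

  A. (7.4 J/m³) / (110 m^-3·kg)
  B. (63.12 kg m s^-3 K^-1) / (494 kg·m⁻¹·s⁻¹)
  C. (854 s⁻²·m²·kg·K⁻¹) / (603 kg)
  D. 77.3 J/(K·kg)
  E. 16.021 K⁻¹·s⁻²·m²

A.

Dimensions:
  A. [kg·m⁻¹·s⁻²] / [kg·m⁻³] = m²·s⁻²
  B. [kg·m·s⁻³·K⁻¹] / [kg·m⁻¹·s⁻¹] = m²·s⁻²·K⁻¹
  C. [kg·m²·s⁻²·K⁻¹] / [kg] = m²·s⁻²·K⁻¹
  D. J·kg⁻¹·K⁻¹ = N·m·kg⁻¹·K⁻¹ = m²·s⁻²·K⁻¹
  E. m²·s⁻²·K⁻¹
All reduce to m²·s⁻²·K⁻¹ except A., which is m²·s⁻².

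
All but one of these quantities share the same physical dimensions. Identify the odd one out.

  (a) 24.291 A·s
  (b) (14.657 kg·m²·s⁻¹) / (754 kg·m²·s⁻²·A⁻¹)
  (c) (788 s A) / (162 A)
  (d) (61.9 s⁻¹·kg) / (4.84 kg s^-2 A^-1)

(c)

In SI base units:
  (a) A·s = s·A
  (b) [kg·m²·s⁻¹] / [kg·m²·s⁻²·A⁻¹] = s·A
  (c) [s·A] / [A] = s
  (d) [kg·s⁻¹] / [kg·s⁻²·A⁻¹] = s·A
All reduce to s·A except (c), which is s.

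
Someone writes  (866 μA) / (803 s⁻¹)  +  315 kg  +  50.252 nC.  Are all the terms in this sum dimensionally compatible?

No

In SI base units:
  (866 μA) / (803 s⁻¹):  [A] / [s⁻¹] = s·A
  315 kg:  kg
  50.252 nC:  C = s·A
The terms do not share a single dimension (kg vs s·A).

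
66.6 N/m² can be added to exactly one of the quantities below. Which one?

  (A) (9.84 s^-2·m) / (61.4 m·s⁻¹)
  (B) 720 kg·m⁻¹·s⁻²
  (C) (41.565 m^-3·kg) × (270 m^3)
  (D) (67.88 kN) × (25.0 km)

(B)

Reference: N·m⁻² = kg·m·s⁻²·m⁻² = kg·m⁻¹·s⁻².
Each option:
  (A) [m·s⁻²] / [m·s⁻¹] = s⁻¹
  (B) kg·m⁻¹·s⁻²  ← same
  (C) [kg·m⁻³] · [m³] = kg
  (D) [kg·m·s⁻²] · [m] = kg·m²·s⁻²
Only (B) matches kg·m⁻¹·s⁻².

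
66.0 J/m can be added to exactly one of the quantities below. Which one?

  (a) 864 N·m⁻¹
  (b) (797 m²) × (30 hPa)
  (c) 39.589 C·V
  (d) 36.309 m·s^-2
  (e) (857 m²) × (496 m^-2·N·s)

(b)

Reference: J·m⁻¹ = N·m·m⁻¹ = kg·m·s⁻².
Each option:
  (a) N·m⁻¹ = kg·m·s⁻²·m⁻¹ = kg·s⁻²
  (b) [m²] · [kg·m⁻¹·s⁻²] = kg·m·s⁻²  ← same
  (c) C·V = s·A·J·C⁻¹ = kg·m²·s⁻²
  (d) m·s⁻²
  (e) [m²] · [kg·m⁻¹·s⁻¹] = kg·m·s⁻¹
Only (b) matches kg·m·s⁻².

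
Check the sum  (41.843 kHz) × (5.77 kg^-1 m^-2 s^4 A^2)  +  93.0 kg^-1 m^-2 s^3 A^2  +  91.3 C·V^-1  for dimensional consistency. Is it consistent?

Dimensions:
  (41.843 kHz) × (5.77 kg^-1 m^-2 s^4 A^2):  [s⁻¹] · [kg⁻¹·m⁻²·s⁴·A²] = kg⁻¹·m⁻²·s³·A²
  93.0 kg^-1 m^-2 s^3 A^2:  kg⁻¹·m⁻²·s³·A²
  91.3 C·V^-1:  C·V⁻¹ = s·A·(J·C⁻¹)⁻¹ = kg⁻¹·m⁻²·s⁴·A²
The terms do not share a single dimension (kg⁻¹·m⁻²·s³·A² vs kg⁻¹·m⁻²·s⁴·A²).

No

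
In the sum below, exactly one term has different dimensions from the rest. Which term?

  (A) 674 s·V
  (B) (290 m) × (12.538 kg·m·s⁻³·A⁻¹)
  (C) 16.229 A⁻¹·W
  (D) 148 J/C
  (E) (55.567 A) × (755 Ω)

(A)

Expand each in SI base units:
  (A) V·s = J·C⁻¹·s = kg·m²·s⁻²·A⁻¹
  (B) [m] · [kg·m·s⁻³·A⁻¹] = kg·m²·s⁻³·A⁻¹
  (C) W·A⁻¹ = J·s⁻¹·A⁻¹ = kg·m²·s⁻³·A⁻¹
  (D) J·C⁻¹ = N·m·(s·A)⁻¹ = kg·m²·s⁻³·A⁻¹
  (E) [A] · [kg·m²·s⁻³·A⁻²] = kg·m²·s⁻³·A⁻¹
All reduce to kg·m²·s⁻³·A⁻¹ except (A), which is kg·m²·s⁻²·A⁻¹.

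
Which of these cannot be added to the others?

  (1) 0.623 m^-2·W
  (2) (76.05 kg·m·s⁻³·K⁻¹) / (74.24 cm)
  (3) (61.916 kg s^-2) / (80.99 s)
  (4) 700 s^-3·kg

Reduce each to base SI dimensions:
  (1) W·m⁻² = J·s⁻¹·m⁻² = kg·s⁻³
  (2) [kg·m·s⁻³·K⁻¹] / [m] = kg·s⁻³·K⁻¹
  (3) [kg·s⁻²] / [s] = kg·s⁻³
  (4) kg·s⁻³
All reduce to kg·s⁻³ except (2), which is kg·s⁻³·K⁻¹.

(2)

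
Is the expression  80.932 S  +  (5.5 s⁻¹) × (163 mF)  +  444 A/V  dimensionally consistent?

Yes

Dimensions:
  80.932 S:  S = Ω⁻¹ = kg⁻¹·m⁻²·s³·A²
  (5.5 s⁻¹) × (163 mF):  [s⁻¹] · [kg⁻¹·m⁻²·s⁴·A²] = kg⁻¹·m⁻²·s³·A²
  444 A/V:  A·V⁻¹ = A·(J·C⁻¹)⁻¹ = kg⁻¹·m⁻²·s³·A²
Every term reduces to kg⁻¹·m⁻²·s³·A².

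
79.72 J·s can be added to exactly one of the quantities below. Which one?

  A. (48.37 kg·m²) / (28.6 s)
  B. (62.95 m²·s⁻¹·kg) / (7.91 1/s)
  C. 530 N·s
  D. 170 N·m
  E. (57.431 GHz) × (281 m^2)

A.

Reference: J·s = N·m·s = kg·m²·s⁻¹.
Each option:
  A. [kg·m²] / [s] = kg·m²·s⁻¹  ← same
  B. [kg·m²·s⁻¹] / [s⁻¹] = kg·m²
  C. N·s = kg·m·s⁻²·s = kg·m·s⁻¹
  D. N·m = kg·m·s⁻²·m = kg·m²·s⁻²
  E. [s⁻¹] · [m²] = m²·s⁻¹
Only A. matches kg·m²·s⁻¹.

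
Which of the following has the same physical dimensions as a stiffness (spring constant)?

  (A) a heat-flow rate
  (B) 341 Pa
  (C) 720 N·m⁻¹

(C)

Reference: [stiffness (spring constant)] = kg·s⁻².
Each option:
  (A) [heat-flow rate] = kg·m²·s⁻³
  (B) Pa = N·m⁻² = kg·m⁻¹·s⁻²
  (C) N·m⁻¹ = kg·m·s⁻²·m⁻¹ = kg·s⁻²  ← same
Only (C) matches kg·s⁻².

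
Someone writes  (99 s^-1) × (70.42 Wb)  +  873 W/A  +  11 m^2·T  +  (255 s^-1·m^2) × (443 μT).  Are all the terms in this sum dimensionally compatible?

Dimensions:
  (99 s^-1) × (70.42 Wb):  [s⁻¹] · [kg·m²·s⁻²·A⁻¹] = kg·m²·s⁻³·A⁻¹
  873 W/A:  W·A⁻¹ = J·s⁻¹·A⁻¹ = kg·m²·s⁻³·A⁻¹
  11 m^2·T:  T·m² = Wb·m⁻²·m² = kg·m²·s⁻²·A⁻¹
  (255 s^-1·m^2) × (443 μT):  [m²·s⁻¹] · [kg·s⁻²·A⁻¹] = kg·m²·s⁻³·A⁻¹
The terms do not share a single dimension (kg·m²·s⁻²·A⁻¹ vs kg·m²·s⁻³·A⁻¹).

No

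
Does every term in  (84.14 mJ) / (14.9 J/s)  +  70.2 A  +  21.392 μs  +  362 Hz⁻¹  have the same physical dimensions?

No

Dimensions:
  (84.14 mJ) / (14.9 J/s):  [kg·m²·s⁻²] / [kg·m²·s⁻³] = s
  70.2 A:  A
  21.392 μs:  s
  362 Hz⁻¹:  Hz⁻¹ = (s⁻¹)⁻¹ = s
The terms do not share a single dimension (A vs s).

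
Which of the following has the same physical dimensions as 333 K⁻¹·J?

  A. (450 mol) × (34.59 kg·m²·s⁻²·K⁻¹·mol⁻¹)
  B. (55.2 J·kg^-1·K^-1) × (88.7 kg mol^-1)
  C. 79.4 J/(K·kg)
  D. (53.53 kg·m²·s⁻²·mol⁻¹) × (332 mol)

A.

Reference: J·K⁻¹ = N·m·K⁻¹ = kg·m²·s⁻²·K⁻¹.
Each option:
  A. [mol] · [kg·m²·s⁻²·K⁻¹·mol⁻¹] = kg·m²·s⁻²·K⁻¹  ← same
  B. [m²·s⁻²·K⁻¹] · [kg·mol⁻¹] = kg·m²·s⁻²·K⁻¹·mol⁻¹
  C. J·kg⁻¹·K⁻¹ = N·m·kg⁻¹·K⁻¹ = m²·s⁻²·K⁻¹
  D. [kg·m²·s⁻²·mol⁻¹] · [mol] = kg·m²·s⁻²
Only A. matches kg·m²·s⁻²·K⁻¹.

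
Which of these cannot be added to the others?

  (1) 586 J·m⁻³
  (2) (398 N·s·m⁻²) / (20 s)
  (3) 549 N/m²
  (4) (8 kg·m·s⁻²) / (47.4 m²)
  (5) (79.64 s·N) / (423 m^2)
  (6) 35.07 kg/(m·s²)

(5)

Reduce each to base SI dimensions:
  (1) J·m⁻³ = N·m·m⁻³ = kg·m⁻¹·s⁻²
  (2) [kg·m⁻¹·s⁻¹] / [s] = kg·m⁻¹·s⁻²
  (3) N·m⁻² = kg·m·s⁻²·m⁻² = kg·m⁻¹·s⁻²
  (4) [kg·m·s⁻²] / [m²] = kg·m⁻¹·s⁻²
  (5) [kg·m·s⁻¹] / [m²] = kg·m⁻¹·s⁻¹
  (6) kg·m⁻¹·s⁻²
All reduce to kg·m⁻¹·s⁻² except (5), which is kg·m⁻¹·s⁻¹.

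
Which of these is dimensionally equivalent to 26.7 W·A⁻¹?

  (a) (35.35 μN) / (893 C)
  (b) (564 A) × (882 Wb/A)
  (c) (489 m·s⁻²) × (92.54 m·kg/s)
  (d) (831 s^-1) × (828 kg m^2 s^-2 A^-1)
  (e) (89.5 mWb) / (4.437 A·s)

Reference: W·A⁻¹ = J·s⁻¹·A⁻¹ = kg·m²·s⁻³·A⁻¹.
Each option:
  (a) [kg·m·s⁻²] / [s·A] = kg·m·s⁻³·A⁻¹
  (b) [A] · [kg·m²·s⁻²·A⁻²] = kg·m²·s⁻²·A⁻¹
  (c) [m·s⁻²] · [kg·m·s⁻¹] = kg·m²·s⁻³
  (d) [s⁻¹] · [kg·m²·s⁻²·A⁻¹] = kg·m²·s⁻³·A⁻¹  ← same
  (e) [kg·m²·s⁻²·A⁻¹] / [s·A] = kg·m²·s⁻³·A⁻²
Only (d) matches kg·m²·s⁻³·A⁻¹.

(d)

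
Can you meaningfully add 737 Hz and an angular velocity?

Work out the base dimensions of each:
  737 Hz:  Hz = s⁻¹
  an angular velocity:  [angular velocity] = s⁻¹
Both are s⁻¹, so they have the same dimensions and can be added.

Yes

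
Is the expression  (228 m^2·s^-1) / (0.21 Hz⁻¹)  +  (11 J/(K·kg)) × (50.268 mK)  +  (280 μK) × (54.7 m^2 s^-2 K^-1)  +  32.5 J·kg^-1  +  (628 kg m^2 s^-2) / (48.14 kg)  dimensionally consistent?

Yes

Dimensions:
  (228 m^2·s^-1) / (0.21 Hz⁻¹):  [m²·s⁻¹] / [s] = m²·s⁻²
  (11 J/(K·kg)) × (50.268 mK):  [m²·s⁻²·K⁻¹] · [K] = m²·s⁻²
  (280 μK) × (54.7 m^2 s^-2 K^-1):  [K] · [m²·s⁻²·K⁻¹] = m²·s⁻²
  32.5 J·kg^-1:  J·kg⁻¹ = N·m·kg⁻¹ = m²·s⁻²
  (628 kg m^2 s^-2) / (48.14 kg):  [kg·m²·s⁻²] / [kg] = m²·s⁻²
Every term reduces to m²·s⁻².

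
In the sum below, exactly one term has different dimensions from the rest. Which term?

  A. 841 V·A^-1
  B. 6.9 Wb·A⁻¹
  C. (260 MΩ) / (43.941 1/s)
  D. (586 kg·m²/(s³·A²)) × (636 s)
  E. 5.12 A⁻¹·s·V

Work out the base dimensions of each:
  A. V·A⁻¹ = J·C⁻¹·A⁻¹ = kg·m²·s⁻³·A⁻²
  B. Wb·A⁻¹ = V·s·A⁻¹ = kg·m²·s⁻²·A⁻²
  C. [kg·m²·s⁻³·A⁻²] / [s⁻¹] = kg·m²·s⁻²·A⁻²
  D. [kg·m²·s⁻³·A⁻²] · [s] = kg·m²·s⁻²·A⁻²
  E. V·s·A⁻¹ = J·C⁻¹·s·A⁻¹ = kg·m²·s⁻²·A⁻²
All reduce to kg·m²·s⁻²·A⁻² except A., which is kg·m²·s⁻³·A⁻².

A.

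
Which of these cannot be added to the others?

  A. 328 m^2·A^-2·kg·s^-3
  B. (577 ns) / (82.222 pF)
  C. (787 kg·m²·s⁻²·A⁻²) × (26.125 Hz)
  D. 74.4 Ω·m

Reduce each to base SI dimensions:
  A. kg·m²·s⁻³·A⁻²
  B. [s] / [kg⁻¹·m⁻²·s⁴·A²] = kg·m²·s⁻³·A⁻²
  C. [kg·m²·s⁻²·A⁻²] · [s⁻¹] = kg·m²·s⁻³·A⁻²
  D. Ω·m = V·A⁻¹·m = kg·m³·s⁻³·A⁻²
All reduce to kg·m²·s⁻³·A⁻² except D., which is kg·m³·s⁻³·A⁻².

D.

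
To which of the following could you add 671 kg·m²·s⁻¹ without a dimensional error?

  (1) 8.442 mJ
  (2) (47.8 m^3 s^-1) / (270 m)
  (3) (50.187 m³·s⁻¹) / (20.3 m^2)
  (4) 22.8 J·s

(4)

Reference: kg·m²·s⁻¹.
Each option:
  (1) J = N·m = kg·m²·s⁻²
  (2) [m³·s⁻¹] / [m] = m²·s⁻¹
  (3) [m³·s⁻¹] / [m²] = m·s⁻¹
  (4) J·s = N·m·s = kg·m²·s⁻¹  ← same
Only (4) matches kg·m²·s⁻¹.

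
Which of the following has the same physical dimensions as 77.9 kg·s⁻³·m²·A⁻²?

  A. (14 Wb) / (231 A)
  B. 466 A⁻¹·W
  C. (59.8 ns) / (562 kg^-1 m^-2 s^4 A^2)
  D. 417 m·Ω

Reference: kg·m²·s⁻³·A⁻².
Each option:
  A. [kg·m²·s⁻²·A⁻¹] / [A] = kg·m²·s⁻²·A⁻²
  B. W·A⁻¹ = J·s⁻¹·A⁻¹ = kg·m²·s⁻³·A⁻¹
  C. [s] / [kg⁻¹·m⁻²·s⁴·A²] = kg·m²·s⁻³·A⁻²  ← same
  D. Ω·m = V·A⁻¹·m = kg·m³·s⁻³·A⁻²
Only C. matches kg·m²·s⁻³·A⁻².

C.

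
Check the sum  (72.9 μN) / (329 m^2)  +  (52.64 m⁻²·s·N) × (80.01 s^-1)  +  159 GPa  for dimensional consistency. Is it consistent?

Yes

Dimensions:
  (72.9 μN) / (329 m^2):  [kg·m·s⁻²] / [m²] = kg·m⁻¹·s⁻²
  (52.64 m⁻²·s·N) × (80.01 s^-1):  [kg·m⁻¹·s⁻¹] · [s⁻¹] = kg·m⁻¹·s⁻²
  159 GPa:  Pa = N·m⁻² = kg·m⁻¹·s⁻²
Every term reduces to kg·m⁻¹·s⁻².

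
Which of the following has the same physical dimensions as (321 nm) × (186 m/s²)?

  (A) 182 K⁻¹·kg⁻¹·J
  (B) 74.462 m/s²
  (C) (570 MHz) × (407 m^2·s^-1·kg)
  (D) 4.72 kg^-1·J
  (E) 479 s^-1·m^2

Reference: [m] · [m·s⁻²] = m²·s⁻².
Each option:
  (A) J·kg⁻¹·K⁻¹ = N·m·kg⁻¹·K⁻¹ = m²·s⁻²·K⁻¹
  (B) m·s⁻²
  (C) [s⁻¹] · [kg·m²·s⁻¹] = kg·m²·s⁻²
  (D) J·kg⁻¹ = N·m·kg⁻¹ = m²·s⁻²  ← same
  (E) m²·s⁻¹
Only (D) matches m²·s⁻².

(D)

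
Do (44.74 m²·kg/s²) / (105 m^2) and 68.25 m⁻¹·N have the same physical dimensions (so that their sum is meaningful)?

Yes

Expand each in SI base units:
  (44.74 m²·kg/s²) / (105 m^2):  [kg·m²·s⁻²] / [m²] = kg·s⁻²
  68.25 m⁻¹·N:  N·m⁻¹ = kg·m·s⁻²·m⁻¹ = kg·s⁻²
Both are kg·s⁻², so they have the same dimensions and can be added.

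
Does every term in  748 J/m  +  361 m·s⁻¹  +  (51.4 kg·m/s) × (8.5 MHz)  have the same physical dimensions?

No

Expand each in SI base units:
  748 J/m:  J·m⁻¹ = N·m·m⁻¹ = kg·m·s⁻²
  361 m·s⁻¹:  m·s⁻¹
  (51.4 kg·m/s) × (8.5 MHz):  [kg·m·s⁻¹] · [s⁻¹] = kg·m·s⁻²
The terms do not share a single dimension (kg·m·s⁻² vs m·s⁻¹).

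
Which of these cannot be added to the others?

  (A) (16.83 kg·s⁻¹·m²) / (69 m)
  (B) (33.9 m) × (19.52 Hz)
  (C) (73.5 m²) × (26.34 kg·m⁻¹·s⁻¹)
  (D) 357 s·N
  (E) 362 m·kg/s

Reduce each to base SI dimensions:
  (A) [kg·m²·s⁻¹] / [m] = kg·m·s⁻¹
  (B) [m] · [s⁻¹] = m·s⁻¹
  (C) [m²] · [kg·m⁻¹·s⁻¹] = kg·m·s⁻¹
  (D) N·s = kg·m·s⁻²·s = kg·m·s⁻¹
  (E) kg·m·s⁻¹
All reduce to kg·m·s⁻¹ except (B), which is m·s⁻¹.

(B)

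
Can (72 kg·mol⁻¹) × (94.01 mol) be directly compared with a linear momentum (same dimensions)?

Work out the base dimensions of each:
  (72 kg·mol⁻¹) × (94.01 mol):  [kg·mol⁻¹] · [mol] = kg
  a linear momentum:  [linear momentum] = kg·m·s⁻¹
kg ≠ kg·m·s⁻¹, so they cannot be added.

No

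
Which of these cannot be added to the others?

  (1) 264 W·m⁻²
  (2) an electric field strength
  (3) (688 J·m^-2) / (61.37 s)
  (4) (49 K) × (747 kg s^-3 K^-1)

Reduce each to base SI dimensions:
  (1) W·m⁻² = J·s⁻¹·m⁻² = kg·s⁻³
  (2) [electric field strength] = kg·m·s⁻³·A⁻¹
  (3) [kg·s⁻²] / [s] = kg·s⁻³
  (4) [K] · [kg·s⁻³·K⁻¹] = kg·s⁻³
All reduce to kg·s⁻³ except (2), which is kg·m·s⁻³·A⁻¹.

(2)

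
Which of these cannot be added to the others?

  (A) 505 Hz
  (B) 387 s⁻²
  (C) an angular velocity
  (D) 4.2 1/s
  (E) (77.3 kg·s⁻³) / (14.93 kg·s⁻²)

(B)

Reduce each to base SI dimensions:
  (A) Hz = s⁻¹
  (B) s⁻²
  (C) [angular velocity] = s⁻¹
  (D) s⁻¹
  (E) [kg·s⁻³] / [kg·s⁻²] = s⁻¹
All reduce to s⁻¹ except (B), which is s⁻².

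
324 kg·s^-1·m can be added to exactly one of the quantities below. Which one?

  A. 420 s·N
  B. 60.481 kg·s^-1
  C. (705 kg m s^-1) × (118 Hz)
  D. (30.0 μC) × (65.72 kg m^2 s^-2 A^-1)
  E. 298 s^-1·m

Reference: kg·m·s⁻¹.
Each option:
  A. N·s = kg·m·s⁻²·s = kg·m·s⁻¹  ← same
  B. kg·s⁻¹
  C. [kg·m·s⁻¹] · [s⁻¹] = kg·m·s⁻²
  D. [s·A] · [kg·m²·s⁻²·A⁻¹] = kg·m²·s⁻¹
  E. m·s⁻¹
Only A. matches kg·m·s⁻¹.

A.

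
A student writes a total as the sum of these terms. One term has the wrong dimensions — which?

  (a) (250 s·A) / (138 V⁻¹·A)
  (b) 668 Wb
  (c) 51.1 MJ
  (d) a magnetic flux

Work out the base dimensions of each:
  (a) [s·A] / [kg⁻¹·m⁻²·s³·A²] = kg·m²·s⁻²·A⁻¹
  (b) Wb = V·s = kg·m²·s⁻²·A⁻¹
  (c) J = N·m = kg·m²·s⁻²
  (d) [magnetic flux] = kg·m²·s⁻²·A⁻¹
All reduce to kg·m²·s⁻²·A⁻¹ except (c), which is kg·m²·s⁻².

(c)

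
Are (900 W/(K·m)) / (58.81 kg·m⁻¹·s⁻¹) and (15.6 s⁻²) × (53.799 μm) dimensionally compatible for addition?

Expand each in SI base units:
  (900 W/(K·m)) / (58.81 kg·m⁻¹·s⁻¹):  [kg·m·s⁻³·K⁻¹] / [kg·m⁻¹·s⁻¹] = m²·s⁻²·K⁻¹
  (15.6 s⁻²) × (53.799 μm):  [s⁻²] · [m] = m·s⁻²
m²·s⁻²·K⁻¹ ≠ m·s⁻², so they cannot be added.

No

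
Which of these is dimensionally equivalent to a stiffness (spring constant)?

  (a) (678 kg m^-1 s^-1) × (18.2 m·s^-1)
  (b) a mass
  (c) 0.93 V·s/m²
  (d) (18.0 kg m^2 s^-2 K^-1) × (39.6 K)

Reference: [stiffness (spring constant)] = kg·s⁻².
Each option:
  (a) [kg·m⁻¹·s⁻¹] · [m·s⁻¹] = kg·s⁻²  ← same
  (b) [mass] = kg
  (c) V·s·m⁻² = J·C⁻¹·s·m⁻² = kg·s⁻²·A⁻¹
  (d) [kg·m²·s⁻²·K⁻¹] · [K] = kg·m²·s⁻²
Only (a) matches kg·s⁻².

(a)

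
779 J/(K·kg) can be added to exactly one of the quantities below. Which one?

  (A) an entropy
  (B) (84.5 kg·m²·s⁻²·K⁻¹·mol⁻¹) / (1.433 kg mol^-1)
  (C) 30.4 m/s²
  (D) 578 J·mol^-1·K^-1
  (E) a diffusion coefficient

(B)

Reference: J·kg⁻¹·K⁻¹ = N·m·kg⁻¹·K⁻¹ = m²·s⁻²·K⁻¹.
Each option:
  (A) [entropy] = kg·m²·s⁻²·K⁻¹
  (B) [kg·m²·s⁻²·K⁻¹·mol⁻¹] / [kg·mol⁻¹] = m²·s⁻²·K⁻¹  ← same
  (C) m·s⁻²
  (D) J·mol⁻¹·K⁻¹ = N·m·mol⁻¹·K⁻¹ = kg·m²·s⁻²·K⁻¹·mol⁻¹
  (E) [diffusion coefficient] = m²·s⁻¹
Only (B) matches m²·s⁻²·K⁻¹.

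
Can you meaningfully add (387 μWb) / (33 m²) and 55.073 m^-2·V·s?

Yes

In SI base units:
  (387 μWb) / (33 m²):  [kg·m²·s⁻²·A⁻¹] / [m²] = kg·s⁻²·A⁻¹
  55.073 m^-2·V·s:  V·s·m⁻² = J·C⁻¹·s·m⁻² = kg·s⁻²·A⁻¹
Both are kg·s⁻²·A⁻¹, so they have the same dimensions and can be added.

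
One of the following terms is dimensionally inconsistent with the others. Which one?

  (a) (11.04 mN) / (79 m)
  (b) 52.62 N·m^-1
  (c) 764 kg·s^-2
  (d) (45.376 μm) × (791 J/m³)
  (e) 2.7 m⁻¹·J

Expand each in SI base units:
  (a) [kg·m·s⁻²] / [m] = kg·s⁻²
  (b) N·m⁻¹ = kg·m·s⁻²·m⁻¹ = kg·s⁻²
  (c) kg·s⁻²
  (d) [m] · [kg·m⁻¹·s⁻²] = kg·s⁻²
  (e) J·m⁻¹ = N·m·m⁻¹ = kg·m·s⁻²
All reduce to kg·s⁻² except (e), which is kg·m·s⁻².

(e)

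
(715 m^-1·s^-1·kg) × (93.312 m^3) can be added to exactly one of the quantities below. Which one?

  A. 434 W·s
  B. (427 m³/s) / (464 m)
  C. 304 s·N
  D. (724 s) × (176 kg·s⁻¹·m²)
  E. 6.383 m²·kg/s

Reference: [kg·m⁻¹·s⁻¹] · [m³] = kg·m²·s⁻¹.
Each option:
  A. W·s = J·s⁻¹·s = kg·m²·s⁻²
  B. [m³·s⁻¹] / [m] = m²·s⁻¹
  C. N·s = kg·m·s⁻²·s = kg·m·s⁻¹
  D. [s] · [kg·m²·s⁻¹] = kg·m²
  E. kg·m²·s⁻¹  ← same
Only E. matches kg·m²·s⁻¹.

E.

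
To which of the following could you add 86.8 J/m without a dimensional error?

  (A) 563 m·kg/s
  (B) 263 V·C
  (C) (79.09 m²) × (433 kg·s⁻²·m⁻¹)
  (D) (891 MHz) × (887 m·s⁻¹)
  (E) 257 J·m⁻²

(C)

Reference: J·m⁻¹ = N·m·m⁻¹ = kg·m·s⁻².
Each option:
  (A) kg·m·s⁻¹
  (B) C·V = s·A·J·C⁻¹ = kg·m²·s⁻²
  (C) [m²] · [kg·m⁻¹·s⁻²] = kg·m·s⁻²  ← same
  (D) [s⁻¹] · [m·s⁻¹] = m·s⁻²
  (E) J·m⁻² = N·m·m⁻² = kg·s⁻²
Only (C) matches kg·m·s⁻².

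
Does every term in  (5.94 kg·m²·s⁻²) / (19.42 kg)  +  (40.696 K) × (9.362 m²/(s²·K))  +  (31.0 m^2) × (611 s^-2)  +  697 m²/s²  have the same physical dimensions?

Dimensions:
  (5.94 kg·m²·s⁻²) / (19.42 kg):  [kg·m²·s⁻²] / [kg] = m²·s⁻²
  (40.696 K) × (9.362 m²/(s²·K)):  [K] · [m²·s⁻²·K⁻¹] = m²·s⁻²
  (31.0 m^2) × (611 s^-2):  [m²] · [s⁻²] = m²·s⁻²
  697 m²/s²:  m²·s⁻²
Every term reduces to m²·s⁻².

Yes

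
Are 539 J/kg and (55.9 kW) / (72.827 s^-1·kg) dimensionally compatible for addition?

Dimensions:
  539 J/kg:  J·kg⁻¹ = N·m·kg⁻¹ = m²·s⁻²
  (55.9 kW) / (72.827 s^-1·kg):  [kg·m²·s⁻³] / [kg·s⁻¹] = m²·s⁻²
Both are m²·s⁻², so they have the same dimensions and can be added.

Yes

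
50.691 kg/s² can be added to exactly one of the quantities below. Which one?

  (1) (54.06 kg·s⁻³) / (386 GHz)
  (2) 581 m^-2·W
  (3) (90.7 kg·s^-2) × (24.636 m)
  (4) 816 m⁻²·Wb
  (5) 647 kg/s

(1)

Reference: kg·s⁻².
Each option:
  (1) [kg·s⁻³] / [s⁻¹] = kg·s⁻²  ← same
  (2) W·m⁻² = J·s⁻¹·m⁻² = kg·s⁻³
  (3) [kg·s⁻²] · [m] = kg·m·s⁻²
  (4) Wb·m⁻² = V·s·m⁻² = kg·s⁻²·A⁻¹
  (5) kg·s⁻¹
Only (1) matches kg·s⁻².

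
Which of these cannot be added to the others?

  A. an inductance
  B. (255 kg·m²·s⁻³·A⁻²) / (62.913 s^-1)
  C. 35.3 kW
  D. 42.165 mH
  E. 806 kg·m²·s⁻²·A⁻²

Work out the base dimensions of each:
  A. [inductance] = kg·m²·s⁻²·A⁻²
  B. [kg·m²·s⁻³·A⁻²] / [s⁻¹] = kg·m²·s⁻²·A⁻²
  C. W = J·s⁻¹ = kg·m²·s⁻³
  D. H = V·s·A⁻¹ = kg·m²·s⁻²·A⁻²
  E. kg·m²·s⁻²·A⁻²
All reduce to kg·m²·s⁻²·A⁻² except C., which is kg·m²·s⁻³.

C.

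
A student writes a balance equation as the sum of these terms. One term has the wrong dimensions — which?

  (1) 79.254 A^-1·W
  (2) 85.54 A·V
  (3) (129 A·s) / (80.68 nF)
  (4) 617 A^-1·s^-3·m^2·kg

(2)

Work out the base dimensions of each:
  (1) W·A⁻¹ = J·s⁻¹·A⁻¹ = kg·m²·s⁻³·A⁻¹
  (2) V·A = J·C⁻¹·A = kg·m²·s⁻³
  (3) [s·A] / [kg⁻¹·m⁻²·s⁴·A²] = kg·m²·s⁻³·A⁻¹
  (4) kg·m²·s⁻³·A⁻¹
All reduce to kg·m²·s⁻³·A⁻¹ except (2), which is kg·m²·s⁻³.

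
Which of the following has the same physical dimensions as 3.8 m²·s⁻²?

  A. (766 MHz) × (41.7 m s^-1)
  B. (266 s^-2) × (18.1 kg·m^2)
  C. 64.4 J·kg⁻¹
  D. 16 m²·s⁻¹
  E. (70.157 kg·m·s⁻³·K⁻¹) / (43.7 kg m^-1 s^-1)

C.

Reference: m²·s⁻².
Each option:
  A. [s⁻¹] · [m·s⁻¹] = m·s⁻²
  B. [s⁻²] · [kg·m²] = kg·m²·s⁻²
  C. J·kg⁻¹ = N·m·kg⁻¹ = m²·s⁻²  ← same
  D. m²·s⁻¹
  E. [kg·m·s⁻³·K⁻¹] / [kg·m⁻¹·s⁻¹] = m²·s⁻²·K⁻¹
Only C. matches m²·s⁻².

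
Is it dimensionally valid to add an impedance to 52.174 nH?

In SI base units:
  an impedance:  [impedance] = kg·m²·s⁻³·A⁻²
  52.174 nH:  H = V·s·A⁻¹ = kg·m²·s⁻²·A⁻²
kg·m²·s⁻³·A⁻² ≠ kg·m²·s⁻²·A⁻², so they cannot be added.

No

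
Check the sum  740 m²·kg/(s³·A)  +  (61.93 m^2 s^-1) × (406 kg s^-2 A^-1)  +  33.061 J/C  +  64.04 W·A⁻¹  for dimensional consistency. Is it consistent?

Yes

Dimensions:
  740 m²·kg/(s³·A):  kg·m²·s⁻³·A⁻¹
  (61.93 m^2 s^-1) × (406 kg s^-2 A^-1):  [m²·s⁻¹] · [kg·s⁻²·A⁻¹] = kg·m²·s⁻³·A⁻¹
  33.061 J/C:  J·C⁻¹ = N·m·(s·A)⁻¹ = kg·m²·s⁻³·A⁻¹
  64.04 W·A⁻¹:  W·A⁻¹ = J·s⁻¹·A⁻¹ = kg·m²·s⁻³·A⁻¹
Every term reduces to kg·m²·s⁻³·A⁻¹.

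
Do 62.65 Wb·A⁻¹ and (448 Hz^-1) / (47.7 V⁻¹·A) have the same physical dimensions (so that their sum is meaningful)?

Yes

Work out the base dimensions of each:
  62.65 Wb·A⁻¹:  Wb·A⁻¹ = V·s·A⁻¹ = kg·m²·s⁻²·A⁻²
  (448 Hz^-1) / (47.7 V⁻¹·A):  [s] / [kg⁻¹·m⁻²·s³·A²] = kg·m²·s⁻²·A⁻²
Both are kg·m²·s⁻²·A⁻², so they have the same dimensions and can be added.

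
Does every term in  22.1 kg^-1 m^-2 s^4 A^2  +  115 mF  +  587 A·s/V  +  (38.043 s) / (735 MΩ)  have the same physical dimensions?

Yes

Work out the base dimensions of each:
  22.1 kg^-1 m^-2 s^4 A^2:  kg⁻¹·m⁻²·s⁴·A²
  115 mF:  F = C·V⁻¹ = kg⁻¹·m⁻²·s⁴·A²
  587 A·s/V:  A·s·V⁻¹ = A·s·(J·C⁻¹)⁻¹ = kg⁻¹·m⁻²·s⁴·A²
  (38.043 s) / (735 MΩ):  [s] / [kg·m²·s⁻³·A⁻²] = kg⁻¹·m⁻²·s⁴·A²
Every term reduces to kg⁻¹·m⁻²·s⁴·A².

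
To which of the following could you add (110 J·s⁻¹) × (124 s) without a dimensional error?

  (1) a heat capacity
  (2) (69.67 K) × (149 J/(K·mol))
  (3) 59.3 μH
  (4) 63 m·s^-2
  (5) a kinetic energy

(5)

Reference: [kg·m²·s⁻³] · [s] = kg·m²·s⁻².
Each option:
  (1) [heat capacity] = kg·m²·s⁻²·K⁻¹
  (2) [K] · [kg·m²·s⁻²·K⁻¹·mol⁻¹] = kg·m²·s⁻²·mol⁻¹
  (3) H = V·s·A⁻¹ = kg·m²·s⁻²·A⁻²
  (4) m·s⁻²
  (5) [kinetic energy] = kg·m²·s⁻²  ← same
Only (5) matches kg·m²·s⁻².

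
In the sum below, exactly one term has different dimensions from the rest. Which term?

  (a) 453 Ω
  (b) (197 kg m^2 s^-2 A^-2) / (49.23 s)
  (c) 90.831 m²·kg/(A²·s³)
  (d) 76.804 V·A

(d)

Dimensions:
  (a) Ω = V·A⁻¹ = kg·m²·s⁻³·A⁻²
  (b) [kg·m²·s⁻²·A⁻²] / [s] = kg·m²·s⁻³·A⁻²
  (c) kg·m²·s⁻³·A⁻²
  (d) V·A = J·C⁻¹·A = kg·m²·s⁻³
All reduce to kg·m²·s⁻³·A⁻² except (d), which is kg·m²·s⁻³.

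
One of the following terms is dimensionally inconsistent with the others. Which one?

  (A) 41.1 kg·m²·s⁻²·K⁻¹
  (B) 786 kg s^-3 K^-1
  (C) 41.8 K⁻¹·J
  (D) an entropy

(B)

Dimensions:
  (A) kg·m²·s⁻²·K⁻¹
  (B) kg·s⁻³·K⁻¹
  (C) J·K⁻¹ = N·m·K⁻¹ = kg·m²·s⁻²·K⁻¹
  (D) [entropy] = kg·m²·s⁻²·K⁻¹
All reduce to kg·m²·s⁻²·K⁻¹ except (B), which is kg·s⁻³·K⁻¹.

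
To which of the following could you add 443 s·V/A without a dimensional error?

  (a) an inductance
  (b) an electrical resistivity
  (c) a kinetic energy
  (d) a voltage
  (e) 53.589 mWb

(a)

Reference: V·s·A⁻¹ = J·C⁻¹·s·A⁻¹ = kg·m²·s⁻²·A⁻².
Each option:
  (a) [inductance] = kg·m²·s⁻²·A⁻²  ← same
  (b) [electrical resistivity] = kg·m³·s⁻³·A⁻²
  (c) [kinetic energy] = kg·m²·s⁻²
  (d) [voltage] = kg·m²·s⁻³·A⁻¹
  (e) Wb = V·s = kg·m²·s⁻²·A⁻¹
Only (a) matches kg·m²·s⁻²·A⁻².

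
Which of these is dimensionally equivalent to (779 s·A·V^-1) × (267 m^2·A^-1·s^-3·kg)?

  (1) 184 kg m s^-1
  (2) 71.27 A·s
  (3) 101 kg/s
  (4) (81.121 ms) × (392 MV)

(2)

Reference: [kg⁻¹·m⁻²·s⁴·A²] · [kg·m²·s⁻³·A⁻¹] = s·A.
Each option:
  (1) kg·m·s⁻¹
  (2) A·s = s·A  ← same
  (3) kg·s⁻¹
  (4) [s] · [kg·m²·s⁻³·A⁻¹] = kg·m²·s⁻²·A⁻¹
Only (2) matches s·A.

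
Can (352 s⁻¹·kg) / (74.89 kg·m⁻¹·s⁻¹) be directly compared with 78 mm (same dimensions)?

Yes

Dimensions:
  (352 s⁻¹·kg) / (74.89 kg·m⁻¹·s⁻¹):  [kg·s⁻¹] / [kg·m⁻¹·s⁻¹] = m
  78 mm:  m
Both are m, so they have the same dimensions and can be added.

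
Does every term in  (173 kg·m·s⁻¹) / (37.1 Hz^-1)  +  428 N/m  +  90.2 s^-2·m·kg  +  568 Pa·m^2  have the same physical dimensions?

No

Work out the base dimensions of each:
  (173 kg·m·s⁻¹) / (37.1 Hz^-1):  [kg·m·s⁻¹] / [s] = kg·m·s⁻²
  428 N/m:  N·m⁻¹ = kg·m·s⁻²·m⁻¹ = kg·s⁻²
  90.2 s^-2·m·kg:  kg·m·s⁻²
  568 Pa·m^2:  Pa·m² = N·m⁻²·m² = kg·m·s⁻²
The terms do not share a single dimension (kg·m·s⁻² vs kg·s⁻²).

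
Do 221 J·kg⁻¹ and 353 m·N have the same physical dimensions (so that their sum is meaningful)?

In SI base units:
  221 J·kg⁻¹:  J·kg⁻¹ = N·m·kg⁻¹ = m²·s⁻²
  353 m·N:  N·m = kg·m·s⁻²·m = kg·m²·s⁻²
m²·s⁻² ≠ kg·m²·s⁻², so they cannot be added.

No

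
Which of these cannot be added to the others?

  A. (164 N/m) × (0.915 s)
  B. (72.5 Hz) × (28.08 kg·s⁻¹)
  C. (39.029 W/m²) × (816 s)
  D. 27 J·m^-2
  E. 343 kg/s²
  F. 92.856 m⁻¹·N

A.

Expand each in SI base units:
  A. [kg·s⁻²] · [s] = kg·s⁻¹
  B. [s⁻¹] · [kg·s⁻¹] = kg·s⁻²
  C. [kg·s⁻³] · [s] = kg·s⁻²
  D. J·m⁻² = N·m·m⁻² = kg·s⁻²
  E. kg·s⁻²
  F. N·m⁻¹ = kg·m·s⁻²·m⁻¹ = kg·s⁻²
All reduce to kg·s⁻² except A., which is kg·s⁻¹.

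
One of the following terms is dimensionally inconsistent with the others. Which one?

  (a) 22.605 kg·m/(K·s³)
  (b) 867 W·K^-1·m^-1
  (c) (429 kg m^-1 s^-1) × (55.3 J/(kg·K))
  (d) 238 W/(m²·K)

Work out the base dimensions of each:
  (a) kg·m·s⁻³·K⁻¹
  (b) W·m⁻¹·K⁻¹ = J·s⁻¹·m⁻¹·K⁻¹ = kg·m·s⁻³·K⁻¹
  (c) [kg·m⁻¹·s⁻¹] · [m²·s⁻²·K⁻¹] = kg·m·s⁻³·K⁻¹
  (d) W·m⁻²·K⁻¹ = J·s⁻¹·m⁻²·K⁻¹ = kg·s⁻³·K⁻¹
All reduce to kg·m·s⁻³·K⁻¹ except (d), which is kg·s⁻³·K⁻¹.

(d)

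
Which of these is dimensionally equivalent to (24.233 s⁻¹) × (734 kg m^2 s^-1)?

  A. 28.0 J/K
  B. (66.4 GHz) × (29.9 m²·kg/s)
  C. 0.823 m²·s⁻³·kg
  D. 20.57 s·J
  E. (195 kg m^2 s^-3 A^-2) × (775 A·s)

Reference: [s⁻¹] · [kg·m²·s⁻¹] = kg·m²·s⁻².
Each option:
  A. J·K⁻¹ = N·m·K⁻¹ = kg·m²·s⁻²·K⁻¹
  B. [s⁻¹] · [kg·m²·s⁻¹] = kg·m²·s⁻²  ← same
  C. kg·m²·s⁻³
  D. J·s = N·m·s = kg·m²·s⁻¹
  E. [kg·m²·s⁻³·A⁻²] · [s·A] = kg·m²·s⁻²·A⁻¹
Only B. matches kg·m²·s⁻².

B.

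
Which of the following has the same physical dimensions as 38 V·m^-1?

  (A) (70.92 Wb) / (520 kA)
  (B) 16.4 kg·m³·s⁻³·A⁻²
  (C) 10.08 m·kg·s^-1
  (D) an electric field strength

(D)

Reference: V·m⁻¹ = J·C⁻¹·m⁻¹ = kg·m·s⁻³·A⁻¹.
Each option:
  (A) [kg·m²·s⁻²·A⁻¹] / [A] = kg·m²·s⁻²·A⁻²
  (B) kg·m³·s⁻³·A⁻²
  (C) kg·m·s⁻¹
  (D) [electric field strength] = kg·m·s⁻³·A⁻¹  ← same
Only (D) matches kg·m·s⁻³·A⁻¹.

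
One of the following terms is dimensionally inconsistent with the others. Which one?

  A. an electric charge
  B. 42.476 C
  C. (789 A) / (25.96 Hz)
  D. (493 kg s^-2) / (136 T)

D.

In SI base units:
  A. [electric charge] = s·A
  B. C = s·A
  C. [A] / [s⁻¹] = s·A
  D. [kg·s⁻²] / [kg·s⁻²·A⁻¹] = A
All reduce to s·A except D., which is A.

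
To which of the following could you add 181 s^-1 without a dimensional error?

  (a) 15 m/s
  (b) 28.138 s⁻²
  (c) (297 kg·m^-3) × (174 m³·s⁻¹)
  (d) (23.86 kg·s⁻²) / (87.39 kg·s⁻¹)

(d)

Reference: s⁻¹.
Each option:
  (a) m·s⁻¹
  (b) s⁻²
  (c) [kg·m⁻³] · [m³·s⁻¹] = kg·s⁻¹
  (d) [kg·s⁻²] / [kg·s⁻¹] = s⁻¹  ← same
Only (d) matches s⁻¹.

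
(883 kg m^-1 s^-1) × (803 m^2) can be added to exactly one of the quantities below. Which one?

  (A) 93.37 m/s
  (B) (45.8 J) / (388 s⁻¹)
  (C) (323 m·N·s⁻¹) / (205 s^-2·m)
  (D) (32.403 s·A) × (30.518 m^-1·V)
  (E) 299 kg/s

Reference: [kg·m⁻¹·s⁻¹] · [m²] = kg·m·s⁻¹.
Each option:
  (A) m·s⁻¹
  (B) [kg·m²·s⁻²] / [s⁻¹] = kg·m²·s⁻¹
  (C) [kg·m²·s⁻³] / [m·s⁻²] = kg·m·s⁻¹  ← same
  (D) [s·A] · [kg·m·s⁻³·A⁻¹] = kg·m·s⁻²
  (E) kg·s⁻¹
Only (C) matches kg·m·s⁻¹.

(C)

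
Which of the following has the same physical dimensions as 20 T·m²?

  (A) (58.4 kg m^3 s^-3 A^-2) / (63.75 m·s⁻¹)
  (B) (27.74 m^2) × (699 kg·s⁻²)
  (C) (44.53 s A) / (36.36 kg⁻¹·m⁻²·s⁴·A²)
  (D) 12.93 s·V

(D)

Reference: T·m² = Wb·m⁻²·m² = kg·m²·s⁻²·A⁻¹.
Each option:
  (A) [kg·m³·s⁻³·A⁻²] / [m·s⁻¹] = kg·m²·s⁻²·A⁻²
  (B) [m²] · [kg·s⁻²] = kg·m²·s⁻²
  (C) [s·A] / [kg⁻¹·m⁻²·s⁴·A²] = kg·m²·s⁻³·A⁻¹
  (D) V·s = J·C⁻¹·s = kg·m²·s⁻²·A⁻¹  ← same
Only (D) matches kg·m²·s⁻²·A⁻¹.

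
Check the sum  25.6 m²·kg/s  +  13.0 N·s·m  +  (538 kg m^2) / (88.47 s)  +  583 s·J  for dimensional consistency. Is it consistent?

Yes

Expand each in SI base units:
  25.6 m²·kg/s:  kg·m²·s⁻¹
  13.0 N·s·m:  N·m·s = kg·m·s⁻²·m·s = kg·m²·s⁻¹
  (538 kg m^2) / (88.47 s):  [kg·m²] / [s] = kg·m²·s⁻¹
  583 s·J:  J·s = N·m·s = kg·m²·s⁻¹
Every term reduces to kg·m²·s⁻¹.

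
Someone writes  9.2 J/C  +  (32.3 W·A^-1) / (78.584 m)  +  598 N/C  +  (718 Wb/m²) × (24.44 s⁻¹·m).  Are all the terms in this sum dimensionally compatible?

No

Work out the base dimensions of each:
  9.2 J/C:  J·C⁻¹ = N·m·(s·A)⁻¹ = kg·m²·s⁻³·A⁻¹
  (32.3 W·A^-1) / (78.584 m):  [kg·m²·s⁻³·A⁻¹] / [m] = kg·m·s⁻³·A⁻¹
  598 N/C:  N·C⁻¹ = kg·m·s⁻²·(s·A)⁻¹ = kg·m·s⁻³·A⁻¹
  (718 Wb/m²) × (24.44 s⁻¹·m):  [kg·s⁻²·A⁻¹] · [m·s⁻¹] = kg·m·s⁻³·A⁻¹
The terms do not share a single dimension (kg·m²·s⁻³·A⁻¹ vs kg·m·s⁻³·A⁻¹).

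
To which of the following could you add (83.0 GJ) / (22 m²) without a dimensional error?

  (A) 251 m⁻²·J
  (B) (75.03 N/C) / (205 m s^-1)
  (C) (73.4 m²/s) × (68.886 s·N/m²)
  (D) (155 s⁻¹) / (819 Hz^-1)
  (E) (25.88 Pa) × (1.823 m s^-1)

(A)

Reference: [kg·m²·s⁻²] / [m²] = kg·s⁻².
Each option:
  (A) J·m⁻² = N·m·m⁻² = kg·s⁻²  ← same
  (B) [kg·m·s⁻³·A⁻¹] / [m·s⁻¹] = kg·s⁻²·A⁻¹
  (C) [m²·s⁻¹] · [kg·m⁻¹·s⁻¹] = kg·m·s⁻²
  (D) [s⁻¹] / [s] = s⁻²
  (E) [kg·m⁻¹·s⁻²] · [m·s⁻¹] = kg·s⁻³
Only (A) matches kg·s⁻².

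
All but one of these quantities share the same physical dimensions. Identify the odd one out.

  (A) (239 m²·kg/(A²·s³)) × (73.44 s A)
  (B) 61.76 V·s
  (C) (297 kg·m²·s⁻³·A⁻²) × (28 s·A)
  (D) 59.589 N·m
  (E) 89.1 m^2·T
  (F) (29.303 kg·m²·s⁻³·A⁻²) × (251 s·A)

(D)

In SI base units:
  (A) [kg·m²·s⁻³·A⁻²] · [s·A] = kg·m²·s⁻²·A⁻¹
  (B) V·s = J·C⁻¹·s = kg·m²·s⁻²·A⁻¹
  (C) [kg·m²·s⁻³·A⁻²] · [s·A] = kg·m²·s⁻²·A⁻¹
  (D) N·m = kg·m·s⁻²·m = kg·m²·s⁻²
  (E) T·m² = Wb·m⁻²·m² = kg·m²·s⁻²·A⁻¹
  (F) [kg·m²·s⁻³·A⁻²] · [s·A] = kg·m²·s⁻²·A⁻¹
All reduce to kg·m²·s⁻²·A⁻¹ except (D), which is kg·m²·s⁻².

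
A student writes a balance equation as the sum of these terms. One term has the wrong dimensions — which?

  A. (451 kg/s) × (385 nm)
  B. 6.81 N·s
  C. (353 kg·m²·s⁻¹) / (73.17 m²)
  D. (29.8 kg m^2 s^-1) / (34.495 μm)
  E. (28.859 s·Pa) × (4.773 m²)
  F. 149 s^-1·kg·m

Reduce each to base SI dimensions:
  A. [kg·s⁻¹] · [m] = kg·m·s⁻¹
  B. N·s = kg·m·s⁻²·s = kg·m·s⁻¹
  C. [kg·m²·s⁻¹] / [m²] = kg·s⁻¹
  D. [kg·m²·s⁻¹] / [m] = kg·m·s⁻¹
  E. [kg·m⁻¹·s⁻¹] · [m²] = kg·m·s⁻¹
  F. kg·m·s⁻¹
All reduce to kg·m·s⁻¹ except C., which is kg·s⁻¹.

C.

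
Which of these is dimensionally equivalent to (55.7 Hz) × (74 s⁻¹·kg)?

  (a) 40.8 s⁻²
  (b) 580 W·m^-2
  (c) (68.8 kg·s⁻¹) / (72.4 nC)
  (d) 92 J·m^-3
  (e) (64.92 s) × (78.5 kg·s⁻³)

Reference: [s⁻¹] · [kg·s⁻¹] = kg·s⁻².
Each option:
  (a) s⁻²
  (b) W·m⁻² = J·s⁻¹·m⁻² = kg·s⁻³
  (c) [kg·s⁻¹] / [s·A] = kg·s⁻²·A⁻¹
  (d) J·m⁻³ = N·m·m⁻³ = kg·m⁻¹·s⁻²
  (e) [s] · [kg·s⁻³] = kg·s⁻²  ← same
Only (e) matches kg·s⁻².

(e)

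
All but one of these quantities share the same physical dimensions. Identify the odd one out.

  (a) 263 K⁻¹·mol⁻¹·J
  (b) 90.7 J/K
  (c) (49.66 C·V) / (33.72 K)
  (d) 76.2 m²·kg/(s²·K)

Expand each in SI base units:
  (a) J·mol⁻¹·K⁻¹ = N·m·mol⁻¹·K⁻¹ = kg·m²·s⁻²·K⁻¹·mol⁻¹
  (b) J·K⁻¹ = N·m·K⁻¹ = kg·m²·s⁻²·K⁻¹
  (c) [kg·m²·s⁻²] / [K] = kg·m²·s⁻²·K⁻¹
  (d) kg·m²·s⁻²·K⁻¹
All reduce to kg·m²·s⁻²·K⁻¹ except (a), which is kg·m²·s⁻²·K⁻¹·mol⁻¹.

(a)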